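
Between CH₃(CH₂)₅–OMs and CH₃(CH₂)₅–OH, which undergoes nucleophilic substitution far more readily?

CH₃(CH₂)₅–OMs

From CH₃(CH₂)₅–OH the departing group would be OH⁻ (pKₐ(H₂O) ≈ 15.7). Strong base; essentially never leaves without prior activation.
From CH₃(CH₂)₅–OMs the leaving group is OMs⁻ (pKₐ(CH₃SO₃H (MsOH)) ≈ -1.9). Resonance-delocalised alkanesulfonate.
(In practice CH₃(CH₂)₅–OMs is made from CH₃(CH₂)₅–OH by treatment with MsCl / Et₃N, converting the hydroxyl into a mesylate.)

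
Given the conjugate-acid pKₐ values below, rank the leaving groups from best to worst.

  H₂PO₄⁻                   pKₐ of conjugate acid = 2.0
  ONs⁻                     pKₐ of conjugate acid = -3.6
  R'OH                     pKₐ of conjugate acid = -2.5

ONs⁻ > R'OH > H₂PO₄⁻

Lower conjugate-acid pKₐ ⇒ weaker base ⇒ better leaving group.
Sorting by the given values: ONs⁻ (-3.6), R'OH (-2.5), H₂PO₄⁻ (2.0).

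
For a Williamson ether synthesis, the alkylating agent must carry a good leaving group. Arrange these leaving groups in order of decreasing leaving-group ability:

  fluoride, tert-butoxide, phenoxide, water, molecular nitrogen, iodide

molecular nitrogen > iodide > water > fluoride > phenoxide > tert-butoxide

Leaving-group ability tracks the stability of the departed species; conjugate-acid pKₐ is the usual yardstick (lower pKₐ → better LG).
molecular nitrogen: no meaningful conjugate acid; N₂ departs as an exceptionally stable neutral molecule
iodide: pKₐ(HI) ≈ -10
water: pKₐ(H₃O⁺) ≈ -1.7
fluoride: pKₐ(HF) ≈ 3.2
phenoxide: pKₐ(C₆H₅OH (phenol)) ≈ 10
tert-butoxide: pKₐ(t-BuOH) ≈ 18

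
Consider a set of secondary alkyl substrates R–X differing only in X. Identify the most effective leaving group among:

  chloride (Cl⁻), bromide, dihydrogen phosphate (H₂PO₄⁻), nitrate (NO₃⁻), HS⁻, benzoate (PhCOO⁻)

Leaving-group ability tracks the stability of the departed species; conjugate-acid pKₐ is the usual yardstick (lower pKₐ → better LG).
bromide: pKₐ(HBr) ≈ -9
chloride (Cl⁻): pKₐ(HCl) ≈ -7
nitrate (NO₃⁻): pKₐ(HNO₃) ≈ -1.3
dihydrogen phosphate (H₂PO₄⁻): pKₐ(H₃PO₄) ≈ 2.1
benzoate (PhCOO⁻): pKₐ(C₆H₅COOH) ≈ 4.2
HS⁻: pKₐ(H₂S) ≈ 7

bromide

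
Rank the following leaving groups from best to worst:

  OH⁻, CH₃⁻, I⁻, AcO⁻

I⁻ > AcO⁻ > OH⁻ > CH₃⁻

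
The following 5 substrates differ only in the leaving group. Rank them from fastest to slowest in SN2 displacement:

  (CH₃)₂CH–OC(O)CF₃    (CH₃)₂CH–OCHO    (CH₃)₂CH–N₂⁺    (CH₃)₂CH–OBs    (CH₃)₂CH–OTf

The skeletons are identical, so relative rate is governed entirely by leaving-group ability.
The more stable X⁻ (or X) is on its own — i.e. the weaker a base it is — the better a leaving group it makes.
(CH₃)₂CH–N₂⁺ loses N₂: no meaningful conjugate acid; N₂ departs as an exceptionally stable neutral molecule
(CH₃)₂CH–OTf loses OTf⁻: pKₐ(CF₃SO₃H (triflic acid)) ≈ -14
(CH₃)₂CH–OBs loses OBs⁻: pKₐ(p-BrC₆H₄SO₃H) ≈ -2.8
(CH₃)₂CH–OC(O)CF₃ loses CF₃COO⁻: pKₐ(CF₃COOH) ≈ 0.2
(CH₃)₂CH–OCHO loses HCOO⁻: pKₐ(HCOOH) ≈ 3.8

(CH₃)₂CH–N₂⁺ > (CH₃)₂CH–OTf > (CH₃)₂CH–OBs > (CH₃)₂CH–OC(O)CF₃ > (CH₃)₂CH–OCHO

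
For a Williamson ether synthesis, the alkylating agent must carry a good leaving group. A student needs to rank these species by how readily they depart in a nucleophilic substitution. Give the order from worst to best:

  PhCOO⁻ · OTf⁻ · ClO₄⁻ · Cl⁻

Leaving-group ability tracks the stability of the departed species; conjugate-acid pKₐ is the usual yardstick (lower pKₐ → better LG).
OTf⁻: pKₐ(CF₃SO₃H (triflic acid)) ≈ -14
ClO₄⁻: pKₐ(HClO₄) ≈ -10 — extremely weak base; rarely used for safety reasons
Cl⁻: pKₐ(HCl) ≈ -7
PhCOO⁻: pKₐ(C₆H₅COOH) ≈ 4.2
Listed from poorest to best leaving group as asked.

PhCOO⁻ < Cl⁻ < ClO₄⁻ < OTf⁻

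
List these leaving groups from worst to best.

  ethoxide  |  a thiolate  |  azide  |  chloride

ethoxide < a thiolate < azide < chloride

chloride: pKₐ(HCl) ≈ -7
azide: pKₐ(HN₃) ≈ 4.7
a thiolate: pKₐ(RSH (a thiol)) ≈ 10.5
ethoxide: pKₐ(CH₃CH₂OH) ≈ 16
Reversing gives the worst-to-best order requested.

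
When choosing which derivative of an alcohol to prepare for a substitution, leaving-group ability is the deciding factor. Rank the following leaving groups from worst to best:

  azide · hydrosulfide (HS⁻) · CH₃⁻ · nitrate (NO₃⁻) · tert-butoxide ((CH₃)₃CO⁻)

Leaving-group ability tracks the stability of the departed species; conjugate-acid pKₐ is the usual yardstick (lower pKₐ → better LG).
nitrate (NO₃⁻): pKₐ(HNO₃) ≈ -1.3 — resonance-delocalised over three oxygens
azide: pKₐ(HN₃) ≈ 4.7 — linear, resonance-stabilised
hydrosulfide (HS⁻): pKₐ(H₂S) ≈ 7 — larger and more polarisable than the oxygen analogue
tert-butoxide ((CH₃)₃CO⁻): pKₐ(t-BuOH) ≈ 18
CH₃⁻: pKₐ(CH₄) ≈ 48 — unstabilised carbanion; the worst conceivable leaving group
Listed from poorest to best leaving group as asked.

CH₃⁻ < tert-butoxide ((CH₃)₃CO⁻) < hydrosulfide (HS⁻) < azide < nitrate (NO₃⁻)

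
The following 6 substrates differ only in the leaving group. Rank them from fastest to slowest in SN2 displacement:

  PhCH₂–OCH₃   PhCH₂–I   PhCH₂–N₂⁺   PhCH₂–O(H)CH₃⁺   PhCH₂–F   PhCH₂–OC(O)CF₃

PhCH₂–N₂⁺ > PhCH₂–I > PhCH₂–O(H)CH₃⁺ > PhCH₂–OC(O)CF₃ > PhCH₂–F > PhCH₂–OCH₃

With the same alkyl group throughout, only the leaving group differentiates the rates.
The more stable X⁻ (or X) is on its own — i.e. the weaker a base it is — the better a leaving group it makes.
PhCH₂–N₂⁺ loses N₂: no meaningful conjugate acid; N₂ departs as an exceptionally stable neutral molecule
PhCH₂–I loses I⁻: pKₐ(HI) ≈ -10
PhCH₂–O(H)CH₃⁺ loses R'OH: pKₐ(R'OH₂⁺) ≈ -2.4
PhCH₂–OC(O)CF₃ loses CF₃COO⁻: pKₐ(CF₃COOH) ≈ 0.2
PhCH₂–F loses F⁻: pKₐ(HF) ≈ 3.2
PhCH₂–OCH₃ loses CH₃O⁻: pKₐ(CH₃OH) ≈ 15.5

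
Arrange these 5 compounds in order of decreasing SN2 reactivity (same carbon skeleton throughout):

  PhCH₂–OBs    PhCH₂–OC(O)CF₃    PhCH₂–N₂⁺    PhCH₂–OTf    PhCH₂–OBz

PhCH₂–N₂⁺ > PhCH₂–OTf > PhCH₂–OBs > PhCH₂–OC(O)CF₃ > PhCH₂–OBz

Identical carbon frameworks mean the comparison reduces to leaving-group quality.
The more stable X⁻ (or X) is on its own — i.e. the weaker a base it is — the better a leaving group it makes.
PhCH₂–N₂⁺ loses N₂: no meaningful conjugate acid; N₂ departs as an exceptionally stable neutral molecule
PhCH₂–OTf loses OTf⁻: pKₐ(CF₃SO₃H (triflic acid)) ≈ -14
PhCH₂–OBs loses OBs⁻: pKₐ(p-BrC₆H₄SO₃H) ≈ -2.8
PhCH₂–OC(O)CF₃ loses CF₃COO⁻: pKₐ(CF₃COOH) ≈ 0.2
PhCH₂–OBz loses PhCOO⁻: pKₐ(C₆H₅COOH) ≈ 4.2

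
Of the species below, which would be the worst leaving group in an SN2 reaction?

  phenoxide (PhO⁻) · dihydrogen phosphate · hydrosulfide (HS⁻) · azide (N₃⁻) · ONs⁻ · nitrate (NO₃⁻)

phenoxide (PhO⁻)

A good leaving group is a weak base: the lower the pKₐ of its conjugate acid, the more readily it departs.
ONs⁻: pKₐ(p-O₂NC₆H₄SO₃H) ≈ -3.5
nitrate (NO₃⁻): pKₐ(HNO₃) ≈ -1.3
dihydrogen phosphate: pKₐ(H₃PO₄) ≈ 2.1
azide (N₃⁻): pKₐ(HN₃) ≈ 4.7
hydrosulfide (HS⁻): pKₐ(H₂S) ≈ 7
phenoxide (PhO⁻): pKₐ(C₆H₅OH (phenol)) ≈ 10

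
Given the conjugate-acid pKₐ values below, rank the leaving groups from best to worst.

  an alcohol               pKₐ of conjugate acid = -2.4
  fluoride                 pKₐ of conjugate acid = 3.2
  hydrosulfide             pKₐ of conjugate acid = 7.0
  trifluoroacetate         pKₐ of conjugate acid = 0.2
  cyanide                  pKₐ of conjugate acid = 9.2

an alcohol > trifluoroacetate > fluoride > hydrosulfide > cyanide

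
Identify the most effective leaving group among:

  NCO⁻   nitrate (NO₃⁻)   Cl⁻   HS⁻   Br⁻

Br⁻: pKₐ(HBr) ≈ -9
Cl⁻: pKₐ(HCl) ≈ -7
nitrate (NO₃⁻): pKₐ(HNO₃) ≈ -1.3
NCO⁻: pKₐ(HOCN) ≈ 3.5
HS⁻: pKₐ(H₂S) ≈ 7

Br⁻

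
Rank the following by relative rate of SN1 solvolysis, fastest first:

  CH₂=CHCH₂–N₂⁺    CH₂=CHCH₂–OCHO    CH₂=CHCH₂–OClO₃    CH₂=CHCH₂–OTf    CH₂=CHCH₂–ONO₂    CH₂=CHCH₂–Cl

CH₂=CHCH₂–N₂⁺ > CH₂=CHCH₂–OTf > CH₂=CHCH₂–OClO₃ > CH₂=CHCH₂–Cl > CH₂=CHCH₂–ONO₂ > CH₂=CHCH₂–OCHO

Same R in every case — rank the leaving groups.
The more stable X⁻ (or X) is on its own — i.e. the weaker a base it is — the better a leaving group it makes.
CH₂=CHCH₂–N₂⁺ loses N₂: no meaningful conjugate acid; N₂ departs as an exceptionally stable neutral molecule
CH₂=CHCH₂–OTf loses OTf⁻: pKₐ(CF₃SO₃H (triflic acid)) ≈ -14
CH₂=CHCH₂–OClO₃ loses ClO₄⁻: pKₐ(HClO₄) ≈ -10
CH₂=CHCH₂–Cl loses Cl⁻: pKₐ(HCl) ≈ -7
CH₂=CHCH₂–ONO₂ loses NO₃⁻: pKₐ(HNO₃) ≈ -1.3
CH₂=CHCH₂–OCHO loses HCOO⁻: pKₐ(HCOOH) ≈ 3.8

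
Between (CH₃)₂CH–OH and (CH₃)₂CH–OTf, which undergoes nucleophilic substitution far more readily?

(CH₃)₂CH–OTf

From (CH₃)₂CH–OH the departing group would be OH⁻ (pKₐ(H₂O) ≈ 15.7). Strong base; essentially never leaves without prior activation.
From (CH₃)₂CH–OTf the leaving group is OTf⁻ (pKₐ(CF₃SO₃H (triflic acid)) ≈ -14). Charge spread over three oxygens and a CF₃ group; the premier leaving group in synthesis.
(In practice (CH₃)₂CH–OTf is made from (CH₃)₂CH–OH by treatment with Tf₂O / 2,6-lutidine, converting the hydroxyl into a triflate.)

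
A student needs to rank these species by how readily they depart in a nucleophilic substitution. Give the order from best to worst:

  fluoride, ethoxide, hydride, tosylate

tosylate > fluoride > ethoxide > hydride

Rank by basicity of the departing species: weakest base leaves most easily.
tosylate: pKₐ(p-CH₃C₆H₄SO₃H (TsOH)) ≈ -2.8
fluoride: pKₐ(HF) ≈ 3.2
ethoxide: pKₐ(CH₃CH₂OH) ≈ 16
hydride: pKₐ(H₂) ≈ 36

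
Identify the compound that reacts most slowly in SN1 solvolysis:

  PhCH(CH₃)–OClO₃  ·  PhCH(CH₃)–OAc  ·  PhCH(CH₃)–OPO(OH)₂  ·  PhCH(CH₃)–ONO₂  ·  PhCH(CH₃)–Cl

PhCH(CH₃)–OAc

The skeletons are identical, so relative rate is governed entirely by leaving-group ability.
Leaving-group ability tracks the stability of the departed species; conjugate-acid pKₐ is the usual yardstick (lower pKₐ → better LG).
PhCH(CH₃)–OClO₃ loses ClO₄⁻: pKₐ(HClO₄) ≈ -10
PhCH(CH₃)–Cl loses Cl⁻: pKₐ(HCl) ≈ -7
PhCH(CH₃)–ONO₂ loses NO₃⁻: pKₐ(HNO₃) ≈ -1.3
PhCH(CH₃)–OPO(OH)₂ loses H₂PO₄⁻: pKₐ(H₃PO₄) ≈ 2.1
PhCH(CH₃)–OAc loses AcO⁻: pKₐ(CH₃COOH) ≈ 4.8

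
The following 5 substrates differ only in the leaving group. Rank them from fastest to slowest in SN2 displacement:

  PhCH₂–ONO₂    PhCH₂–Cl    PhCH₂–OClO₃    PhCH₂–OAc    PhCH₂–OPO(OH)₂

PhCH₂–OClO₃ > PhCH₂–Cl > PhCH₂–ONO₂ > PhCH₂–OPO(OH)₂ > PhCH₂–OAc

With the same alkyl group throughout, only the leaving group differentiates the rates.
A good leaving group is a weak base: the lower the pKₐ of its conjugate acid, the more readily it departs.
PhCH₂–OClO₃ loses ClO₄⁻: pKₐ(HClO₄) ≈ -10
PhCH₂–Cl loses Cl⁻: pKₐ(HCl) ≈ -7
PhCH₂–ONO₂ loses NO₃⁻: pKₐ(HNO₃) ≈ -1.3
PhCH₂–OPO(OH)₂ loses H₂PO₄⁻: pKₐ(H₃PO₄) ≈ 2.1
PhCH₂–OAc loses AcO⁻: pKₐ(CH₃COOH) ≈ 4.8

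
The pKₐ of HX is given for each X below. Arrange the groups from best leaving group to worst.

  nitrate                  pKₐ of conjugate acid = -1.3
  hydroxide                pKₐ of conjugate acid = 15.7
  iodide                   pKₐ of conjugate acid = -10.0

iodide > nitrate > hydroxide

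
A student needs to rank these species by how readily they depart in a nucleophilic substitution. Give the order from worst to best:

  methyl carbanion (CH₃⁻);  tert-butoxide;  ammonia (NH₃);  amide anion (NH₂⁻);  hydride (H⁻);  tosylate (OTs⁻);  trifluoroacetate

methyl carbanion (CH₃⁻) < amide anion (NH₂⁻) < hydride (H⁻) < tert-butoxide < ammonia (NH₃) < trifluoroacetate < tosylate (OTs⁻)

The more stable X⁻ (or X) is on its own — i.e. the weaker a base it is — the better a leaving group it makes.
tosylate (OTs⁻): pKₐ(p-CH₃C₆H₄SO₃H (TsOH)) ≈ -2.8
trifluoroacetate: pKₐ(CF₃COOH) ≈ 0.2
ammonia (NH₃): pKₐ(NH₄⁺) ≈ 9.2
tert-butoxide: pKₐ(t-BuOH) ≈ 18
hydride (H⁻): pKₐ(H₂) ≈ 36
amide anion (NH₂⁻): pKₐ(NH₃) ≈ 38
methyl carbanion (CH₃⁻): pKₐ(CH₄) ≈ 48
Listed from poorest to best leaving group as asked.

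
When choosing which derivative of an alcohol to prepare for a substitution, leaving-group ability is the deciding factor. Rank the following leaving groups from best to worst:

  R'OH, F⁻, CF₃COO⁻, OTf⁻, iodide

OTf⁻ > iodide > R'OH > CF₃COO⁻ > F⁻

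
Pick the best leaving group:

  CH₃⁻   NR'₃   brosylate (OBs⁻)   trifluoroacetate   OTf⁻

OTf⁻

A good leaving group is a weak base: the lower the pKₐ of its conjugate acid, the more readily it departs.
OTf⁻: pKₐ(CF₃SO₃H (triflic acid)) ≈ -14
brosylate (OBs⁻): pKₐ(p-BrC₆H₄SO₃H) ≈ -2.8
trifluoroacetate: pKₐ(CF₃COOH) ≈ 0.2
NR'₃: pKₐ(R'₃NH⁺) ≈ 10.7
CH₃⁻: pKₐ(CH₄) ≈ 48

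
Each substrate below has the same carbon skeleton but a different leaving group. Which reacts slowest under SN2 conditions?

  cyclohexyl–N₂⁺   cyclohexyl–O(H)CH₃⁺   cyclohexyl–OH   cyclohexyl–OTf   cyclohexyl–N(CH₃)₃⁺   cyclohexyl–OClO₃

Same R in every case — rank the leaving groups.
Leaving-group ability tracks the stability of the departed species; conjugate-acid pKₐ is the usual yardstick (lower pKₐ → better LG).
cyclohexyl–N₂⁺ loses N₂: no meaningful conjugate acid; N₂ departs as an exceptionally stable neutral molecule
cyclohexyl–OTf loses OTf⁻: pKₐ(CF₃SO₃H (triflic acid)) ≈ -14
cyclohexyl–OClO₃ loses ClO₄⁻: pKₐ(HClO₄) ≈ -10
cyclohexyl–O(H)CH₃⁺ loses R'OH: pKₐ(R'OH₂⁺) ≈ -2.4
cyclohexyl–N(CH₃)₃⁺ loses NR'₃: pKₐ(R'₃NH⁺) ≈ 10.7
cyclohexyl–OH loses OH⁻: pKₐ(H₂O) ≈ 15.7

cyclohexyl–OH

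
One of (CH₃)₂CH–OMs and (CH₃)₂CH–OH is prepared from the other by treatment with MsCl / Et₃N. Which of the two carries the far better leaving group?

(CH₃)₂CH–OMs

From (CH₃)₂CH–OH the departing group would be OH⁻ (pKₐ(H₂O) ≈ 15.7). Strong base; essentially never leaves without prior activation.
From (CH₃)₂CH–OMs the leaving group is OMs⁻ (pKₐ(CH₃SO₃H (MsOH)) ≈ -1.9). Resonance-delocalised alkanesulfonate.
Treatment with MsCl / Et₃N works by converting the hydroxyl into a mesylate, making (CH₃)₂CH–OMs enormously more reactive.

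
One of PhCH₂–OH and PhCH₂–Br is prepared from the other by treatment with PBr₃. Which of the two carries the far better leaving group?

From PhCH₂–OH the departing group would be OH⁻ (pKₐ(H₂O) ≈ 15.7). Strong base; essentially never leaves without prior activation.
From PhCH₂–Br the leaving group is Br⁻ (pKₐ(HBr) ≈ -9). Weak base; good leaving group.
Treatment with PBr₃ works by replacing the hydroxyl with bromide, making PhCH₂–Br enormously more reactive.

PhCH₂–Br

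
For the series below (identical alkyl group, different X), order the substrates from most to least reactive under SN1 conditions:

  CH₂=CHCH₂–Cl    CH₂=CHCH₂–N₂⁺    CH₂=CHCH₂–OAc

CH₂=CHCH₂–N₂⁺ > CH₂=CHCH₂–Cl > CH₂=CHCH₂–OAc

Identical carbon frameworks mean the comparison reduces to leaving-group quality.
The more stable X⁻ (or X) is on its own — i.e. the weaker a base it is — the better a leaving group it makes.
CH₂=CHCH₂–N₂⁺ loses N₂: no meaningful conjugate acid; N₂ departs as an exceptionally stable neutral molecule
CH₂=CHCH₂–Cl loses Cl⁻: pKₐ(HCl) ≈ -7
CH₂=CHCH₂–OAc loses AcO⁻: pKₐ(CH₃COOH) ≈ 4.8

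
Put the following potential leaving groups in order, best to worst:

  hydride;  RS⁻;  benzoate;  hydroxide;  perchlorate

The more stable X⁻ (or X) is on its own — i.e. the weaker a base it is — the better a leaving group it makes.
perchlorate: pKₐ(HClO₄) ≈ -10
benzoate: pKₐ(C₆H₅COOH) ≈ 4.2 — aryl carboxylate
RS⁻: pKₐ(RSH (a thiol)) ≈ 10.5 — moderately basic; rarely leaves without activation
hydroxide: pKₐ(H₂O) ≈ 15.7 — strong base; essentially never leaves without prior activation
hydride: pKₐ(H₂) ≈ 36

perchlorate > benzoate > RS⁻ > hydroxide > hydride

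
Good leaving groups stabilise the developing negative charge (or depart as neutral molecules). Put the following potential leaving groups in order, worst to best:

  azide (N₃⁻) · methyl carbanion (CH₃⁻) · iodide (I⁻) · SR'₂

The more stable X⁻ (or X) is on its own — i.e. the weaker a base it is — the better a leaving group it makes.
iodide (I⁻): pKₐ(HI) ≈ -10
SR'₂: pKₐ(R'₂SH⁺) ≈ -7
azide (N₃⁻): pKₐ(HN₃) ≈ 4.7
methyl carbanion (CH₃⁻): pKₐ(CH₄) ≈ 48
Listed from poorest to best leaving group as asked.

methyl carbanion (CH₃⁻) < azide (N₃⁻) < SR'₂ < iodide (I⁻)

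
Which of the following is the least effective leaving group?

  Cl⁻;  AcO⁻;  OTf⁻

AcO⁻

OTf⁻: pKₐ(CF₃SO₃H (triflic acid)) ≈ -14
Cl⁻: pKₐ(HCl) ≈ -7
AcO⁻: pKₐ(CH₃COOH) ≈ 4.8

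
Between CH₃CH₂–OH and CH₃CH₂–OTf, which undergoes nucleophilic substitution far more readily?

CH₃CH₂–OTf

From CH₃CH₂–OH the departing group would be OH⁻ (pKₐ(H₂O) ≈ 15.7). Strong base; essentially never leaves without prior activation.
From CH₃CH₂–OTf the leaving group is OTf⁻ (pKₐ(CF₃SO₃H (triflic acid)) ≈ -14). Charge spread over three oxygens and a CF₃ group; the premier leaving group in synthesis.
(In practice CH₃CH₂–OTf is made from CH₃CH₂–OH by treatment with Tf₂O / 2,6-lutidine, converting the hydroxyl into a triflate.)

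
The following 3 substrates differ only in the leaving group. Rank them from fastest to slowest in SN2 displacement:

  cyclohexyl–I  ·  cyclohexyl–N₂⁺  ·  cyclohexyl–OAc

cyclohexyl–N₂⁺ > cyclohexyl–I > cyclohexyl–OAc

The skeletons are identical, so relative rate is governed entirely by leaving-group ability.
Rank by basicity of the departing species: weakest base leaves most easily.
cyclohexyl–N₂⁺ loses N₂: no meaningful conjugate acid; N₂ departs as an exceptionally stable neutral molecule
cyclohexyl–I loses I⁻: pKₐ(HI) ≈ -10
cyclohexyl–OAc loses AcO⁻: pKₐ(CH₃COOH) ≈ 4.8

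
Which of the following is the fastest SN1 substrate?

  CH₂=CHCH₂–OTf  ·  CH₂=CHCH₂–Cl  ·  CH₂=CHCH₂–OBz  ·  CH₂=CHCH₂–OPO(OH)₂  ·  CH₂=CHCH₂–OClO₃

CH₂=CHCH₂–OTf

Identical carbon frameworks mean the comparison reduces to leaving-group quality.
Leaving-group ability tracks the stability of the departed species; conjugate-acid pKₐ is the usual yardstick (lower pKₐ → better LG).
CH₂=CHCH₂–OTf loses OTf⁻: pKₐ(CF₃SO₃H (triflic acid)) ≈ -14
CH₂=CHCH₂–OClO₃ loses ClO₄⁻: pKₐ(HClO₄) ≈ -10
CH₂=CHCH₂–Cl loses Cl⁻: pKₐ(HCl) ≈ -7
CH₂=CHCH₂–OPO(OH)₂ loses H₂PO₄⁻: pKₐ(H₃PO₄) ≈ 2.1
CH₂=CHCH₂–OBz loses PhCOO⁻: pKₐ(C₆H₅COOH) ≈ 4.2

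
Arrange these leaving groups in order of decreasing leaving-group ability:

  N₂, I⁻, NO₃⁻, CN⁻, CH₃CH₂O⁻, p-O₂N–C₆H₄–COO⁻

Leaving-group ability tracks the stability of the departed species; conjugate-acid pKₐ is the usual yardstick (lower pKₐ → better LG).
N₂: no meaningful conjugate acid; N₂ departs as an exceptionally stable neutral molecule
I⁻: pKₐ(HI) ≈ -10
NO₃⁻: pKₐ(HNO₃) ≈ -1.3
p-O₂N–C₆H₄–COO⁻: pKₐ(p-nitrobenzoic acid) ≈ 3.4
CN⁻: pKₐ(HCN) ≈ 9.2
CH₃CH₂O⁻: pKₐ(CH₃CH₂OH) ≈ 16

N₂ > I⁻ > NO₃⁻ > p-O₂N–C₆H₄–COO⁻ > CN⁻ > CH₃CH₂O⁻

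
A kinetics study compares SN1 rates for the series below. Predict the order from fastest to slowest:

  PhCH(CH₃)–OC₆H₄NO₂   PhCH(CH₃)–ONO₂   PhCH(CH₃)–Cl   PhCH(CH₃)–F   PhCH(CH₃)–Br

Identical carbon frameworks mean the comparison reduces to leaving-group quality.
Leaving-group ability tracks the stability of the departed species; conjugate-acid pKₐ is the usual yardstick (lower pKₐ → better LG).
PhCH(CH₃)–Br loses Br⁻: pKₐ(HBr) ≈ -9
PhCH(CH₃)–Cl loses Cl⁻: pKₐ(HCl) ≈ -7
PhCH(CH₃)–ONO₂ loses NO₃⁻: pKₐ(HNO₃) ≈ -1.3
PhCH(CH₃)–F loses F⁻: pKₐ(HF) ≈ 3.2
PhCH(CH₃)–OC₆H₄NO₂ loses p-O₂N–C₆H₄–O⁻: pKₐ(p-nitrophenol) ≈ 7.2

PhCH(CH₃)–Br > PhCH(CH₃)–Cl > PhCH(CH₃)–ONO₂ > PhCH(CH₃)–F > PhCH(CH₃)–OC₆H₄NO₂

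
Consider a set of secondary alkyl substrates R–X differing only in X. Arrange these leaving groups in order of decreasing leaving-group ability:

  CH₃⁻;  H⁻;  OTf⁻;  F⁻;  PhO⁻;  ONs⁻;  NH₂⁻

OTf⁻ > ONs⁻ > F⁻ > PhO⁻ > H⁻ > NH₂⁻ > CH₃⁻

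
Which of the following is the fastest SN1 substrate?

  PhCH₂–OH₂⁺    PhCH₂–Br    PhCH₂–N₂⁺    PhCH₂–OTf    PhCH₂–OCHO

Identical carbon frameworks mean the comparison reduces to leaving-group quality.
The more stable X⁻ (or X) is on its own — i.e. the weaker a base it is — the better a leaving group it makes.
PhCH₂–N₂⁺ loses N₂: no meaningful conjugate acid; N₂ departs as an exceptionally stable neutral molecule
PhCH₂–OTf loses OTf⁻: pKₐ(CF₃SO₃H (triflic acid)) ≈ -14
PhCH₂–Br loses Br⁻: pKₐ(HBr) ≈ -9
PhCH₂–OH₂⁺ loses H₂O: pKₐ(H₃O⁺) ≈ -1.7
PhCH₂–OCHO loses HCOO⁻: pKₐ(HCOOH) ≈ 3.8

PhCH₂–N₂⁺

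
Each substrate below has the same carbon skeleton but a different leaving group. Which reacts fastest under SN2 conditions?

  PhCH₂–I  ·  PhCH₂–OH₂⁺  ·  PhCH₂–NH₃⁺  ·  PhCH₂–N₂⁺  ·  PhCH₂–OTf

PhCH₂–N₂⁺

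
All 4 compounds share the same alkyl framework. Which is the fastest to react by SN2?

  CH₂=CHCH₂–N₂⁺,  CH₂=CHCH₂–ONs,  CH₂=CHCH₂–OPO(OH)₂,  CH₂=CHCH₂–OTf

With the same alkyl group throughout, only the leaving group differentiates the rates.
Leaving-group ability tracks the stability of the departed species; conjugate-acid pKₐ is the usual yardstick (lower pKₐ → better LG).
CH₂=CHCH₂–N₂⁺ loses N₂: no meaningful conjugate acid; N₂ departs as an exceptionally stable neutral molecule
CH₂=CHCH₂–OTf loses OTf⁻: pKₐ(CF₃SO₃H (triflic acid)) ≈ -14
CH₂=CHCH₂–ONs loses ONs⁻: pKₐ(p-O₂NC₆H₄SO₃H) ≈ -3.5
CH₂=CHCH₂–OPO(OH)₂ loses H₂PO₄⁻: pKₐ(H₃PO₄) ≈ 2.1

CH₂=CHCH₂–N₂⁺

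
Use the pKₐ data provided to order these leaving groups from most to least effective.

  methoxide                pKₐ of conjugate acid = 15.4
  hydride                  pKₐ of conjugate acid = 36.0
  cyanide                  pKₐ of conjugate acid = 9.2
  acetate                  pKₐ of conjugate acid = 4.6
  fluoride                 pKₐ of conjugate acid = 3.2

Lower conjugate-acid pKₐ ⇒ weaker base ⇒ better leaving group.
Sorting by the given values: fluoride (3.2), acetate (4.6), cyanide (9.2), methoxide (15.4), hydride (36.0).

fluoride > acetate > cyanide > methoxide > hydride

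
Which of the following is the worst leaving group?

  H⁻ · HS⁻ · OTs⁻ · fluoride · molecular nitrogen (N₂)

H⁻

molecular nitrogen (N₂): no meaningful conjugate acid; N₂ departs as an exceptionally stable neutral molecule
OTs⁻: pKₐ(p-CH₃C₆H₄SO₃H (TsOH)) ≈ -2.8
fluoride: pKₐ(HF) ≈ 3.2
HS⁻: pKₐ(H₂S) ≈ 7
H⁻: pKₐ(H₂) ≈ 36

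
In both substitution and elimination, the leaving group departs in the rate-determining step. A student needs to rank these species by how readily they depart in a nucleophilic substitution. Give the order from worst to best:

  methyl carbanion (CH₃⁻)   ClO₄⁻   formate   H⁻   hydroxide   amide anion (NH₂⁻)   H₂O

methyl carbanion (CH₃⁻) < amide anion (NH₂⁻) < H⁻ < hydroxide < formate < H₂O < ClO₄⁻

Rank by basicity of the departing species: weakest base leaves most easily.
ClO₄⁻: pKₐ(HClO₄) ≈ -10 — extremely weak base; rarely used for safety reasons
H₂O: pKₐ(H₃O⁺) ≈ -1.7 — neutral; leaves from a protonated alcohol (R–OH₂⁺)
formate: pKₐ(HCOOH) ≈ 3.8 — resonance-stabilised carboxylate
hydroxide: pKₐ(H₂O) ≈ 15.7 — strong base; essentially never leaves without prior activation
H⁻: pKₐ(H₂) ≈ 36 — extremely strong base; leaves only in special hydride-transfer contexts
amide anion (NH₂⁻): pKₐ(NH₃) ≈ 38 — extremely strong base; never a leaving group
methyl carbanion (CH₃⁻): pKₐ(CH₄) ≈ 48
Listed from poorest to best leaving group as asked.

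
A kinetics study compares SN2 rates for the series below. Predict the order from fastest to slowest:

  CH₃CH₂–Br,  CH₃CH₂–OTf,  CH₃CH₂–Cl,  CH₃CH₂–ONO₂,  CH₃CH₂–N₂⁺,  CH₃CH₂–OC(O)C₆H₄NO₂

Identical carbon frameworks mean the comparison reduces to leaving-group quality.
A good leaving group is a weak base: the lower the pKₐ of its conjugate acid, the more readily it departs.
CH₃CH₂–N₂⁺ loses N₂: no meaningful conjugate acid; N₂ departs as an exceptionally stable neutral molecule
CH₃CH₂–OTf loses OTf⁻: pKₐ(CF₃SO₃H (triflic acid)) ≈ -14
CH₃CH₂–Br loses Br⁻: pKₐ(HBr) ≈ -9
CH₃CH₂–Cl loses Cl⁻: pKₐ(HCl) ≈ -7
CH₃CH₂–ONO₂ loses NO₃⁻: pKₐ(HNO₃) ≈ -1.3
CH₃CH₂–OC(O)C₆H₄NO₂ loses p-O₂N–C₆H₄–COO⁻: pKₐ(p-nitrobenzoic acid) ≈ 3.4

CH₃CH₂–N₂⁺ > CH₃CH₂–OTf > CH₃CH₂–Br > CH₃CH₂–Cl > CH₃CH₂–ONO₂ > CH₃CH₂–OC(O)C₆H₄NO₂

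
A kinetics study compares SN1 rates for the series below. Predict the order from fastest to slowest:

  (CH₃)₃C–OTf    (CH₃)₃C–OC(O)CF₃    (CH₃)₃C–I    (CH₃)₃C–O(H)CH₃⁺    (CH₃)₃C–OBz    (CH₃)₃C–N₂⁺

(CH₃)₃C–N₂⁺ > (CH₃)₃C–OTf > (CH₃)₃C–I > (CH₃)₃C–O(H)CH₃⁺ > (CH₃)₃C–OC(O)CF₃ > (CH₃)₃C–OBz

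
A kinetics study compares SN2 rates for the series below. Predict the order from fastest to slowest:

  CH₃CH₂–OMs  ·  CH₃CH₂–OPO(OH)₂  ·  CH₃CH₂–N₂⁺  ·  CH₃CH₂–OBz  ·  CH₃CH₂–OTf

CH₃CH₂–N₂⁺ > CH₃CH₂–OTf > CH₃CH₂–OMs > CH₃CH₂–OPO(OH)₂ > CH₃CH₂–OBz

The skeletons are identical, so relative rate is governed entirely by leaving-group ability.
Leaving-group ability tracks the stability of the departed species; conjugate-acid pKₐ is the usual yardstick (lower pKₐ → better LG).
CH₃CH₂–N₂⁺ loses N₂: no meaningful conjugate acid; N₂ departs as an exceptionally stable neutral molecule
CH₃CH₂–OTf loses OTf⁻: pKₐ(CF₃SO₃H (triflic acid)) ≈ -14
CH₃CH₂–OMs loses OMs⁻: pKₐ(CH₃SO₃H (MsOH)) ≈ -1.9
CH₃CH₂–OPO(OH)₂ loses H₂PO₄⁻: pKₐ(H₃PO₄) ≈ 2.1
CH₃CH₂–OBz loses PhCOO⁻: pKₐ(C₆H₅COOH) ≈ 4.2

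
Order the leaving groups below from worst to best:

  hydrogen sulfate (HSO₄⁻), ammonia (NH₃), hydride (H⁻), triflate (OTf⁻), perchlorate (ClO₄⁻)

hydride (H⁻) < ammonia (NH₃) < hydrogen sulfate (HSO₄⁻) < perchlorate (ClO₄⁻) < triflate (OTf⁻)

Leaving-group ability tracks the stability of the departed species; conjugate-acid pKₐ is the usual yardstick (lower pKₐ → better LG).
triflate (OTf⁻): pKₐ(CF₃SO₃H (triflic acid)) ≈ -14 — charge spread over three oxygens and a CF₃ group; the premier leaving group in synthesis
perchlorate (ClO₄⁻): pKₐ(HClO₄) ≈ -10 — extremely weak base; rarely used for safety reasons
hydrogen sulfate (HSO₄⁻): pKₐ(H₂SO₄) ≈ -3 — conjugate base of a strong mineral acid
ammonia (NH₃): pKₐ(NH₄⁺) ≈ 9.2
hydride (H⁻): pKₐ(H₂) ≈ 36 — extremely strong base; leaves only in special hydride-transfer contexts
The question asks for worst first, so the sequence is read in increasing leaving-group ability.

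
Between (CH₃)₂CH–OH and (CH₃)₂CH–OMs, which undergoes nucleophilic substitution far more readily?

(CH₃)₂CH–OMs

From (CH₃)₂CH–OH the departing group would be OH⁻ (pKₐ(H₂O) ≈ 15.7). Strong base; essentially never leaves without prior activation.
From (CH₃)₂CH–OMs the leaving group is OMs⁻ (pKₐ(CH₃SO₃H (MsOH)) ≈ -1.9). Resonance-delocalised alkanesulfonate.
(In practice (CH₃)₂CH–OMs is made from (CH₃)₂CH–OH by treatment with MsCl / Et₃N, converting the hydroxyl into a mesylate.)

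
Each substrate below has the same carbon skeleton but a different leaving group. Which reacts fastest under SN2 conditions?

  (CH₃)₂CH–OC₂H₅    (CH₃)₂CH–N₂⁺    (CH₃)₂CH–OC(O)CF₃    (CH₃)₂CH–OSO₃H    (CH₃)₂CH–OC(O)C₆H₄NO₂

Identical carbon frameworks mean the comparison reduces to leaving-group quality.
The more stable X⁻ (or X) is on its own — i.e. the weaker a base it is — the better a leaving group it makes.
(CH₃)₂CH–N₂⁺ loses N₂: no meaningful conjugate acid; N₂ departs as an exceptionally stable neutral molecule
(CH₃)₂CH–OSO₃H loses HSO₄⁻: pKₐ(H₂SO₄) ≈ -3
(CH₃)₂CH–OC(O)CF₃ loses CF₃COO⁻: pKₐ(CF₃COOH) ≈ 0.2
(CH₃)₂CH–OC(O)C₆H₄NO₂ loses p-O₂N–C₆H₄–COO⁻: pKₐ(p-nitrobenzoic acid) ≈ 3.4
(CH₃)₂CH–OC₂H₅ loses CH₃CH₂O⁻: pKₐ(CH₃CH₂OH) ≈ 16

(CH₃)₂CH–N₂⁺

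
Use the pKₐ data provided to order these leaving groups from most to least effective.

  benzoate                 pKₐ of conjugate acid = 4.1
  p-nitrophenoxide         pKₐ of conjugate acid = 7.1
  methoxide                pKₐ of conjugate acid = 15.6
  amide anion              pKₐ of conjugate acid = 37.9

Lower conjugate-acid pKₐ ⇒ weaker base ⇒ better leaving group.
Sorting by the given values: benzoate (4.1), p-nitrophenoxide (7.1), methoxide (15.6), amide anion (37.9).

benzoate > p-nitrophenoxide > methoxide > amide anion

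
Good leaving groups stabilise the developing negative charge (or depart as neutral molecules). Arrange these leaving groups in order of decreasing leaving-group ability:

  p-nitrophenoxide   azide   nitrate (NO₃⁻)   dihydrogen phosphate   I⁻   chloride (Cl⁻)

Leaving-group ability tracks the stability of the departed species; conjugate-acid pKₐ is the usual yardstick (lower pKₐ → better LG).
I⁻: pKₐ(HI) ≈ -10 — large, highly polarisable; very weak base
chloride (Cl⁻): pKₐ(HCl) ≈ -7
nitrate (NO₃⁻): pKₐ(HNO₃) ≈ -1.3 — resonance-delocalised over three oxygens
dihydrogen phosphate: pKₐ(H₃PO₄) ≈ 2.1 — moderate base; biological leaving group after further activation
azide: pKₐ(HN₃) ≈ 4.7 — linear, resonance-stabilised
p-nitrophenoxide: pKₐ(p-nitrophenol) ≈ 7.2

I⁻ > chloride (Cl⁻) > nitrate (NO₃⁻) > dihydrogen phosphate > azide > p-nitrophenoxide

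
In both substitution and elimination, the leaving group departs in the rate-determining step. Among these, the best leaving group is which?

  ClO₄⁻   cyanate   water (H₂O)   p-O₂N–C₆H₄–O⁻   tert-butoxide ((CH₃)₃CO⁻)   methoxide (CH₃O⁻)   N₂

N₂

A good leaving group is a weak base: the lower the pKₐ of its conjugate acid, the more readily it departs.
N₂: no meaningful conjugate acid; N₂ departs as an exceptionally stable neutral molecule
ClO₄⁻: pKₐ(HClO₄) ≈ -10
water (H₂O): pKₐ(H₃O⁺) ≈ -1.7
cyanate: pKₐ(HOCN) ≈ 3.5
p-O₂N–C₆H₄–O⁻: pKₐ(p-nitrophenol) ≈ 7.2
methoxide (CH₃O⁻): pKₐ(CH₃OH) ≈ 15.5
tert-butoxide ((CH₃)₃CO⁻): pKₐ(t-BuOH) ≈ 18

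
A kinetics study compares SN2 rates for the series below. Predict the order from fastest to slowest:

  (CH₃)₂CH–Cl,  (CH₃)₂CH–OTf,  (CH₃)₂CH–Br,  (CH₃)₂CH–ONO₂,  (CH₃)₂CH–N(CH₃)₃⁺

(CH₃)₂CH–OTf > (CH₃)₂CH–Br > (CH₃)₂CH–Cl > (CH₃)₂CH–ONO₂ > (CH₃)₂CH–N(CH₃)₃⁺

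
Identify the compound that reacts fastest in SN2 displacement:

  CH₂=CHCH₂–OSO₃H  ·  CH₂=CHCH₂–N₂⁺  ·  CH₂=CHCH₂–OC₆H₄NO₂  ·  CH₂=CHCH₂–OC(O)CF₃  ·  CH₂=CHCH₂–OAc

CH₂=CHCH₂–N₂⁺

The skeletons are identical, so relative rate is governed entirely by leaving-group ability.
Rank by basicity of the departing species: weakest base leaves most easily.
CH₂=CHCH₂–N₂⁺ loses N₂: no meaningful conjugate acid; N₂ departs as an exceptionally stable neutral molecule
CH₂=CHCH₂–OSO₃H loses HSO₄⁻: pKₐ(H₂SO₄) ≈ -3
CH₂=CHCH₂–OC(O)CF₃ loses CF₃COO⁻: pKₐ(CF₃COOH) ≈ 0.2
CH₂=CHCH₂–OAc loses AcO⁻: pKₐ(CH₃COOH) ≈ 4.8
CH₂=CHCH₂–OC₆H₄NO₂ loses p-O₂N–C₆H₄–O⁻: pKₐ(p-nitrophenol) ≈ 7.2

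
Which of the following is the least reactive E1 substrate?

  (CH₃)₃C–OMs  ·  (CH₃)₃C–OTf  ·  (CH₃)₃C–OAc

(CH₃)₃C–OAc

With the same alkyl group throughout, only the leaving group differentiates the rates.
Leaving-group ability tracks the stability of the departed species; conjugate-acid pKₐ is the usual yardstick (lower pKₐ → better LG).
(CH₃)₃C–OTf loses OTf⁻: pKₐ(CF₃SO₃H (triflic acid)) ≈ -14
(CH₃)₃C–OMs loses OMs⁻: pKₐ(CH₃SO₃H (MsOH)) ≈ -1.9
(CH₃)₃C–OAc loses AcO⁻: pKₐ(CH₃COOH) ≈ 4.8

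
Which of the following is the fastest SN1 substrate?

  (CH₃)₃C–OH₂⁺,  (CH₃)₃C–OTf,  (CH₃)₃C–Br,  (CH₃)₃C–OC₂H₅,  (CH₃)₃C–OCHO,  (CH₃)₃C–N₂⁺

Identical carbon frameworks mean the comparison reduces to leaving-group quality.
Rank by basicity of the departing species: weakest base leaves most easily.
(CH₃)₃C–N₂⁺ loses N₂: no meaningful conjugate acid; N₂ departs as an exceptionally stable neutral molecule
(CH₃)₃C–OTf loses OTf⁻: pKₐ(CF₃SO₃H (triflic acid)) ≈ -14
(CH₃)₃C–Br loses Br⁻: pKₐ(HBr) ≈ -9
(CH₃)₃C–OH₂⁺ loses H₂O: pKₐ(H₃O⁺) ≈ -1.7
(CH₃)₃C–OCHO loses HCOO⁻: pKₐ(HCOOH) ≈ 3.8
(CH₃)₃C–OC₂H₅ loses CH₃CH₂O⁻: pKₐ(CH₃CH₂OH) ≈ 16

(CH₃)₃C–N₂⁺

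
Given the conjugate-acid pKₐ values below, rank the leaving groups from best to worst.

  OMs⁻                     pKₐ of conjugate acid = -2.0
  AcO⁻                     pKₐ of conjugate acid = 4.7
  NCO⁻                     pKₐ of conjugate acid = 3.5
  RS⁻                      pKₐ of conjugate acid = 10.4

OMs⁻ > NCO⁻ > AcO⁻ > RS⁻

Lower conjugate-acid pKₐ ⇒ weaker base ⇒ better leaving group.
Sorting by the given values: OMs⁻ (-2.0), NCO⁻ (3.5), AcO⁻ (4.7), RS⁻ (10.4).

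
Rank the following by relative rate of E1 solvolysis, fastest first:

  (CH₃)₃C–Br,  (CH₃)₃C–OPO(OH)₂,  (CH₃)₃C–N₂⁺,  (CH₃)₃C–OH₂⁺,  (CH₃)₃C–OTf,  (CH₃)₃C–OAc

With the same alkyl group throughout, only the leaving group differentiates the rates.
A good leaving group is a weak base: the lower the pKₐ of its conjugate acid, the more readily it departs.
(CH₃)₃C–N₂⁺ loses N₂: no meaningful conjugate acid; N₂ departs as an exceptionally stable neutral molecule
(CH₃)₃C–OTf loses OTf⁻: pKₐ(CF₃SO₃H (triflic acid)) ≈ -14
(CH₃)₃C–Br loses Br⁻: pKₐ(HBr) ≈ -9
(CH₃)₃C–OH₂⁺ loses H₂O: pKₐ(H₃O⁺) ≈ -1.7
(CH₃)₃C–OPO(OH)₂ loses H₂PO₄⁻: pKₐ(H₃PO₄) ≈ 2.1
(CH₃)₃C–OAc loses AcO⁻: pKₐ(CH₃COOH) ≈ 4.8

(CH₃)₃C–N₂⁺ > (CH₃)₃C–OTf > (CH₃)₃C–Br > (CH₃)₃C–OH₂⁺ > (CH₃)₃C–OPO(OH)₂ > (CH₃)₃C–OAc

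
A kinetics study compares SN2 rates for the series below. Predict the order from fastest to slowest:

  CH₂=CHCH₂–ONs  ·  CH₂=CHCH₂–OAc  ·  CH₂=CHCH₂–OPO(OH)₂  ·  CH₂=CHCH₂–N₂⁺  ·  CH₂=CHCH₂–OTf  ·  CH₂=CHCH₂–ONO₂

CH₂=CHCH₂–N₂⁺ > CH₂=CHCH₂–OTf > CH₂=CHCH₂–ONs > CH₂=CHCH₂–ONO₂ > CH₂=CHCH₂–OPO(OH)₂ > CH₂=CHCH₂–OAc

With the same alkyl group throughout, only the leaving group differentiates the rates.
A good leaving group is a weak base: the lower the pKₐ of its conjugate acid, the more readily it departs.
CH₂=CHCH₂–N₂⁺ loses N₂: no meaningful conjugate acid; N₂ departs as an exceptionally stable neutral molecule
CH₂=CHCH₂–OTf loses OTf⁻: pKₐ(CF₃SO₃H (triflic acid)) ≈ -14
CH₂=CHCH₂–ONs loses ONs⁻: pKₐ(p-O₂NC₆H₄SO₃H) ≈ -3.5
CH₂=CHCH₂–ONO₂ loses NO₃⁻: pKₐ(HNO₃) ≈ -1.3
CH₂=CHCH₂–OPO(OH)₂ loses H₂PO₄⁻: pKₐ(H₃PO₄) ≈ 2.1
CH₂=CHCH₂–OAc loses AcO⁻: pKₐ(CH₃COOH) ≈ 4.8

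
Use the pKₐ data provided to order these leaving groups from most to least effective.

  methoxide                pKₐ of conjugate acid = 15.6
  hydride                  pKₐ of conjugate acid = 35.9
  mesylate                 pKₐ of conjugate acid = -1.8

Lower conjugate-acid pKₐ ⇒ weaker base ⇒ better leaving group.
Sorting by the given values: mesylate (-1.8), methoxide (15.6), hydride (35.9).

mesylate > methoxide > hydride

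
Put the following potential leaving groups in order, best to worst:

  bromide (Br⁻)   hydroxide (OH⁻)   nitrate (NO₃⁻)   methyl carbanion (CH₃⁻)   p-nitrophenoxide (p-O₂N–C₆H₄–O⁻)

The more stable X⁻ (or X) is on its own — i.e. the weaker a base it is — the better a leaving group it makes.
bromide (Br⁻): pKₐ(HBr) ≈ -9
nitrate (NO₃⁻): pKₐ(HNO₃) ≈ -1.3 — resonance-delocalised over three oxygens
p-nitrophenoxide (p-O₂N–C₆H₄–O⁻): pKₐ(p-nitrophenol) ≈ 7.2
hydroxide (OH⁻): pKₐ(H₂O) ≈ 15.7
methyl carbanion (CH₃⁻): pKₐ(CH₄) ≈ 48 — unstabilised carbanion; the worst conceivable leaving group

bromide (Br⁻) > nitrate (NO₃⁻) > p-nitrophenoxide (p-O₂N–C₆H₄–O⁻) > hydroxide (OH⁻) > methyl carbanion (CH₃⁻)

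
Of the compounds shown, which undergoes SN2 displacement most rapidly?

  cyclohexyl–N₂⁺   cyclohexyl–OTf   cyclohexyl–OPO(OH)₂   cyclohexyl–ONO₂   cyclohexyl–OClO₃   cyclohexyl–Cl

Identical carbon frameworks mean the comparison reduces to leaving-group quality.
Leaving-group ability tracks the stability of the departed species; conjugate-acid pKₐ is the usual yardstick (lower pKₐ → better LG).
cyclohexyl–N₂⁺ loses N₂: no meaningful conjugate acid; N₂ departs as an exceptionally stable neutral molecule
cyclohexyl–OTf loses OTf⁻: pKₐ(CF₃SO₃H (triflic acid)) ≈ -14
cyclohexyl–OClO₃ loses ClO₄⁻: pKₐ(HClO₄) ≈ -10
cyclohexyl–Cl loses Cl⁻: pKₐ(HCl) ≈ -7
cyclohexyl–ONO₂ loses NO₃⁻: pKₐ(HNO₃) ≈ -1.3
cyclohexyl–OPO(OH)₂ loses H₂PO₄⁻: pKₐ(H₃PO₄) ≈ 2.1

cyclohexyl–N₂⁺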